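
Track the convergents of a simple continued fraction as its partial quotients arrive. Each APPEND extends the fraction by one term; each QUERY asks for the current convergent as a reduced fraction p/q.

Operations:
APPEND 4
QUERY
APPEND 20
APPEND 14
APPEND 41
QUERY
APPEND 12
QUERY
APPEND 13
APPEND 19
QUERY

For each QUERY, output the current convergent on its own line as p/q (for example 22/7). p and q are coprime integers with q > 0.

4/1
46739/11541
562006/138773
140265529/34634983

APPEND 4: p_0 = 4·1 + 0 = 4, q_0 = 4·0 + 1 = 1 → 4/1
APPEND 20: p_1 = 20·4 + 1 = 81, q_1 = 20·1 + 0 = 20 → 81/20
APPEND 14: p_2 = 14·81 + 4 = 1138, q_2 = 14·20 + 1 = 281 → 1138/281
APPEND 41: p_3 = 41·1138 + 81 = 46739, q_3 = 41·281 + 20 = 11541 → 46739/11541
APPEND 12: p_4 = 12·46739 + 1138 = 562006, q_4 = 12·11541 + 281 = 138773 → 562006/138773
APPEND 13: p_5 = 13·562006 + 46739 = 7352817, q_5 = 13·138773 + 11541 = 1815590 → 7352817/1815590
APPEND 19: p_6 = 19·7352817 + 562006 = 140265529, q_6 = 19·1815590 + 138773 = 34634983 → 140265529/34634983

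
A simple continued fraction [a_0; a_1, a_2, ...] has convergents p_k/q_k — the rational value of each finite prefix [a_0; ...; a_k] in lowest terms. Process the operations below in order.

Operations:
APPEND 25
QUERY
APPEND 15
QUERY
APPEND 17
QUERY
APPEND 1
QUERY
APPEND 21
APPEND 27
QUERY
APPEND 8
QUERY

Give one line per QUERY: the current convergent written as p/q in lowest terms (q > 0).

APPEND 25: p_0 = 25·1 + 0 = 25, q_0 = 25·0 + 1 = 1 → 25/1
APPEND 15: p_1 = 15·25 + 1 = 376, q_1 = 15·1 + 0 = 15 → 376/15
APPEND 17: p_2 = 17·376 + 25 = 6417, q_2 = 17·15 + 1 = 256 → 6417/256
APPEND 1: p_3 = 1·6417 + 376 = 6793, q_3 = 1·256 + 15 = 271 → 6793/271
APPEND 21: p_4 = 21·6793 + 6417 = 149070, q_4 = 21·271 + 256 = 5947 → 149070/5947
APPEND 27: p_5 = 27·149070 + 6793 = 4031683, q_5 = 27·5947 + 271 = 160840 → 4031683/160840
APPEND 8: p_6 = 8·4031683 + 149070 = 32402534, q_6 = 8·160840 + 5947 = 1292667 → 32402534/1292667

25/1
376/15
6417/256
6793/271
4031683/160840
32402534/1292667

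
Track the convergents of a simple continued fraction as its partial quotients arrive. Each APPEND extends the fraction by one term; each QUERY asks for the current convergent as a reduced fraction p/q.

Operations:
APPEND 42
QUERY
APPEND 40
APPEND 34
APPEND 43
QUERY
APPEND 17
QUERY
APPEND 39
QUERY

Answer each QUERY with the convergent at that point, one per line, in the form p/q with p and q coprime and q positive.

APPEND 42: p_0 = 42·1 + 0 = 42, q_0 = 42·0 + 1 = 1 → 42/1
APPEND 40: p_1 = 40·42 + 1 = 1681, q_1 = 40·1 + 0 = 40 → 1681/40
APPEND 34: p_2 = 34·1681 + 42 = 57196, q_2 = 34·40 + 1 = 1361 → 57196/1361
APPEND 43: p_3 = 43·57196 + 1681 = 2461109, q_3 = 43·1361 + 40 = 58563 → 2461109/58563
APPEND 17: p_4 = 17·2461109 + 57196 = 41896049, q_4 = 17·58563 + 1361 = 996932 → 41896049/996932
APPEND 39: p_5 = 39·41896049 + 2461109 = 1636407020, q_5 = 39·996932 + 58563 = 38938911 → 1636407020/38938911

42/1
2461109/58563
41896049/996932
1636407020/38938911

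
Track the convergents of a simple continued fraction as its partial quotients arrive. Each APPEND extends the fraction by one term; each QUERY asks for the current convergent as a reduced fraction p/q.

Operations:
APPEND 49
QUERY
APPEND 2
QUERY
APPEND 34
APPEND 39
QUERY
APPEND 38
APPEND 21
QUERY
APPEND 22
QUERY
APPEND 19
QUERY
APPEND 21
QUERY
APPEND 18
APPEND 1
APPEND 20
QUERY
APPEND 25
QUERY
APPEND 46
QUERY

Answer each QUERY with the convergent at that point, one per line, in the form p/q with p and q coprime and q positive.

49/1
99/2
133284/2693
106565631/2153156
2349512089/47471835
44747295322/904118021
942042713851/19033950276
375872693314460/7594498688289
9414760891719991/190225016380490
433454873712434046/8757945252190829

APPEND 49: p_0 = 49·1 + 0 = 49, q_0 = 49·0 + 1 = 1 → 49/1
APPEND 2: p_1 = 2·49 + 1 = 99, q_1 = 2·1 + 0 = 2 → 99/2
APPEND 34: p_2 = 34·99 + 49 = 3415, q_2 = 34·2 + 1 = 69 → 3415/69
APPEND 39: p_3 = 39·3415 + 99 = 133284, q_3 = 39·69 + 2 = 2693 → 133284/2693
APPEND 38: p_4 = 38·133284 + 3415 = 5068207, q_4 = 38·2693 + 69 = 102403 → 5068207/102403
APPEND 21: p_5 = 21·5068207 + 133284 = 106565631, q_5 = 21·102403 + 2693 = 2153156 → 106565631/2153156
APPEND 22: p_6 = 22·106565631 + 5068207 = 2349512089, q_6 = 22·2153156 + 102403 = 47471835 → 2349512089/47471835
APPEND 19: p_7 = 19·2349512089 + 106565631 = 44747295322, q_7 = 19·47471835 + 2153156 = 904118021 → 44747295322/904118021
APPEND 21: p_8 = 21·44747295322 + 2349512089 = 942042713851, q_8 = 21·904118021 + 47471835 = 19033950276 → 942042713851/19033950276
APPEND 18: p_9 = 18·942042713851 + 44747295322 = 17001516144640, q_9 = 18·19033950276 + 904118021 = 343515222989 → 17001516144640/343515222989
APPEND 1: p_10 = 1·17001516144640 + 942042713851 = 17943558858491, q_10 = 1·343515222989 + 19033950276 = 362549173265 → 17943558858491/362549173265
APPEND 20: p_11 = 20·17943558858491 + 17001516144640 = 375872693314460, q_11 = 20·362549173265 + 343515222989 = 7594498688289 → 375872693314460/7594498688289
APPEND 25: p_12 = 25·375872693314460 + 17943558858491 = 9414760891719991, q_12 = 25·7594498688289 + 362549173265 = 190225016380490 → 9414760891719991/190225016380490
APPEND 46: p_13 = 46·9414760891719991 + 375872693314460 = 433454873712434046, q_13 = 46·190225016380490 + 7594498688289 = 8757945252190829 → 433454873712434046/8757945252190829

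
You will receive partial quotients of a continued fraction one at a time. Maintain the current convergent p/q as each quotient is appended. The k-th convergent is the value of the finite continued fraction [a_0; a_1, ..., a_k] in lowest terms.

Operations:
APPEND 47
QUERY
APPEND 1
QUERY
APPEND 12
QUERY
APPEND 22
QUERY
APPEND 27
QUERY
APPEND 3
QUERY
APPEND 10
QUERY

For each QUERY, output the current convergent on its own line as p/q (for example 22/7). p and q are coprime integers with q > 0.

47/1
48/1
623/13
13754/287
371981/7762
1129697/23573
11668951/243492

APPEND 47: p_0 = 47·1 + 0 = 47, q_0 = 47·0 + 1 = 1 → 47/1
APPEND 1: p_1 = 1·47 + 1 = 48, q_1 = 1·1 + 0 = 1 → 48/1
APPEND 12: p_2 = 12·48 + 47 = 623, q_2 = 12·1 + 1 = 13 → 623/13
APPEND 22: p_3 = 22·623 + 48 = 13754, q_3 = 22·13 + 1 = 287 → 13754/287
APPEND 27: p_4 = 27·13754 + 623 = 371981, q_4 = 27·287 + 13 = 7762 → 371981/7762
APPEND 3: p_5 = 3·371981 + 13754 = 1129697, q_5 = 3·7762 + 287 = 23573 → 1129697/23573
APPEND 10: p_6 = 10·1129697 + 371981 = 11668951, q_6 = 10·23573 + 7762 = 243492 → 11668951/243492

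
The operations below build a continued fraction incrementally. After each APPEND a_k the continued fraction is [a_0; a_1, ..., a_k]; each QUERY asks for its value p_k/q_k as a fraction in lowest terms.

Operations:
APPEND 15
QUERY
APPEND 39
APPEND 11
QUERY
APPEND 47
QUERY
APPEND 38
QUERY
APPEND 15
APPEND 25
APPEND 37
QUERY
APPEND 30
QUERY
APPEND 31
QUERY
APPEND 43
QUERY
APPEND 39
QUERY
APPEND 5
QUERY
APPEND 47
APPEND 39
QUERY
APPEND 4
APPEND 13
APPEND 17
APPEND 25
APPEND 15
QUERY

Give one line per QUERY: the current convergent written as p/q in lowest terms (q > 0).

15/1
6461/430
304253/20249
11568075/769892
161390318803/10741036458
4846066766615/322521079357
150389460083868/10008894496525
6471592850372939/430704984429932
252542510624628489/16807503287263873
1269184145973515384/84468221420749297
2337532881629787725327/155570210713857501745
802286032083351086454452704/53394674378642144991446819

APPEND 15: p_0 = 15·1 + 0 = 15, q_0 = 15·0 + 1 = 1 → 15/1
APPEND 39: p_1 = 39·15 + 1 = 586, q_1 = 39·1 + 0 = 39 → 586/39
APPEND 11: p_2 = 11·586 + 15 = 6461, q_2 = 11·39 + 1 = 430 → 6461/430
APPEND 47: p_3 = 47·6461 + 586 = 304253, q_3 = 47·430 + 39 = 20249 → 304253/20249
APPEND 38: p_4 = 38·304253 + 6461 = 11568075, q_4 = 38·20249 + 430 = 769892 → 11568075/769892
APPEND 15: p_5 = 15·11568075 + 304253 = 173825378, q_5 = 15·769892 + 20249 = 11568629 → 173825378/11568629
APPEND 25: p_6 = 25·173825378 + 11568075 = 4357202525, q_6 = 25·11568629 + 769892 = 289985617 → 4357202525/289985617
APPEND 37: p_7 = 37·4357202525 + 173825378 = 161390318803, q_7 = 37·289985617 + 11568629 = 10741036458 → 161390318803/10741036458
APPEND 30: p_8 = 30·161390318803 + 4357202525 = 4846066766615, q_8 = 30·10741036458 + 289985617 = 322521079357 → 4846066766615/322521079357
APPEND 31: p_9 = 31·4846066766615 + 161390318803 = 150389460083868, q_9 = 31·322521079357 + 10741036458 = 10008894496525 → 150389460083868/10008894496525
APPEND 43: p_10 = 43·150389460083868 + 4846066766615 = 6471592850372939, q_10 = 43·10008894496525 + 322521079357 = 430704984429932 → 6471592850372939/430704984429932
APPEND 39: p_11 = 39·6471592850372939 + 150389460083868 = 252542510624628489, q_11 = 39·430704984429932 + 10008894496525 = 16807503287263873 → 252542510624628489/16807503287263873
APPEND 5: p_12 = 5·252542510624628489 + 6471592850372939 = 1269184145973515384, q_12 = 5·16807503287263873 + 430704984429932 = 84468221420749297 → 1269184145973515384/84468221420749297
APPEND 47: p_13 = 47·1269184145973515384 + 252542510624628489 = 59904197371379851537, q_13 = 47·84468221420749297 + 16807503287263873 = 3986813910062480832 → 59904197371379851537/3986813910062480832
APPEND 39: p_14 = 39·59904197371379851537 + 1269184145973515384 = 2337532881629787725327, q_14 = 39·3986813910062480832 + 84468221420749297 = 155570210713857501745 → 2337532881629787725327/155570210713857501745
APPEND 4: p_15 = 4·2337532881629787725327 + 59904197371379851537 = 9410035723890530752845, q_15 = 4·155570210713857501745 + 3986813910062480832 = 626267656765492487812 → 9410035723890530752845/626267656765492487812
APPEND 13: p_16 = 13·9410035723890530752845 + 2337532881629787725327 = 124667997292206687512312, q_16 = 13·626267656765492487812 + 155570210713857501745 = 8297049748665259843301 → 124667997292206687512312/8297049748665259843301
APPEND 17: p_17 = 17·124667997292206687512312 + 9410035723890530752845 = 2128765989691404218462149, q_17 = 17·8297049748665259843301 + 626267656765492487812 = 141676113384074909823929 → 2128765989691404218462149/141676113384074909823929
APPEND 25: p_18 = 25·2128765989691404218462149 + 124667997292206687512312 = 53343817739577312149066037, q_18 = 25·141676113384074909823929 + 8297049748665259843301 = 3550199884350538005441526 → 53343817739577312149066037/3550199884350538005441526
APPEND 15: p_19 = 15·53343817739577312149066037 + 2128765989691404218462149 = 802286032083351086454452704, q_19 = 15·3550199884350538005441526 + 141676113384074909823929 = 53394674378642144991446819 → 802286032083351086454452704/53394674378642144991446819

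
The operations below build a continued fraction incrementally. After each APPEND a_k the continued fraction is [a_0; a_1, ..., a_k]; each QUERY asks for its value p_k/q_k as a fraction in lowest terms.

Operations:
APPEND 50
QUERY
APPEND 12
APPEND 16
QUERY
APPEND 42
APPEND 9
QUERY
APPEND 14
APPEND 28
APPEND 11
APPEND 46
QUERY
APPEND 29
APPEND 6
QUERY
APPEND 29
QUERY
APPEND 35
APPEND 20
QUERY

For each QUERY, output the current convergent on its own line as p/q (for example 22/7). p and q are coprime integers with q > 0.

50/1
9666/193
3668823/73255
739169786251/14758924781
129450936492373/2584733129057
3775529119396504/75385589776699
2649234931426796764/52896993096047139

APPEND 50: p_0 = 50·1 + 0 = 50, q_0 = 50·0 + 1 = 1 → 50/1
APPEND 12: p_1 = 12·50 + 1 = 601, q_1 = 12·1 + 0 = 12 → 601/12
APPEND 16: p_2 = 16·601 + 50 = 9666, q_2 = 16·12 + 1 = 193 → 9666/193
APPEND 42: p_3 = 42·9666 + 601 = 406573, q_3 = 42·193 + 12 = 8118 → 406573/8118
APPEND 9: p_4 = 9·406573 + 9666 = 3668823, q_4 = 9·8118 + 193 = 73255 → 3668823/73255
APPEND 14: p_5 = 14·3668823 + 406573 = 51770095, q_5 = 14·73255 + 8118 = 1033688 → 51770095/1033688
APPEND 28: p_6 = 28·51770095 + 3668823 = 1453231483, q_6 = 28·1033688 + 73255 = 29016519 → 1453231483/29016519
APPEND 11: p_7 = 11·1453231483 + 51770095 = 16037316408, q_7 = 11·29016519 + 1033688 = 320215397 → 16037316408/320215397
APPEND 46: p_8 = 46·16037316408 + 1453231483 = 739169786251, q_8 = 46·320215397 + 29016519 = 14758924781 → 739169786251/14758924781
APPEND 29: p_9 = 29·739169786251 + 16037316408 = 21451961117687, q_9 = 29·14758924781 + 320215397 = 428329034046 → 21451961117687/428329034046
APPEND 6: p_10 = 6·21451961117687 + 739169786251 = 129450936492373, q_10 = 6·428329034046 + 14758924781 = 2584733129057 → 129450936492373/2584733129057
APPEND 29: p_11 = 29·129450936492373 + 21451961117687 = 3775529119396504, q_11 = 29·2584733129057 + 428329034046 = 75385589776699 → 3775529119396504/75385589776699
APPEND 35: p_12 = 35·3775529119396504 + 129450936492373 = 132272970115370013, q_12 = 35·75385589776699 + 2584733129057 = 2641080375313522 → 132272970115370013/2641080375313522
APPEND 20: p_13 = 20·132272970115370013 + 3775529119396504 = 2649234931426796764, q_13 = 20·2641080375313522 + 75385589776699 = 52896993096047139 → 2649234931426796764/52896993096047139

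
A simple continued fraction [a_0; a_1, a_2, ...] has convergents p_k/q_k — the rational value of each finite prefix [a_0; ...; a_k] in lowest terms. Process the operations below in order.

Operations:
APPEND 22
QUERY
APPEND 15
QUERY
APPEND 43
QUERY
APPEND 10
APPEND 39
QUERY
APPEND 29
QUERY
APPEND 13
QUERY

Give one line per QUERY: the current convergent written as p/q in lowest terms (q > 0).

APPEND 22: p_0 = 22·1 + 0 = 22, q_0 = 22·0 + 1 = 1 → 22/1
APPEND 15: p_1 = 15·22 + 1 = 331, q_1 = 15·1 + 0 = 15 → 331/15
APPEND 43: p_2 = 43·331 + 22 = 14255, q_2 = 43·15 + 1 = 646 → 14255/646
APPEND 10: p_3 = 10·14255 + 331 = 142881, q_3 = 10·646 + 15 = 6475 → 142881/6475
APPEND 39: p_4 = 39·142881 + 14255 = 5586614, q_4 = 39·6475 + 646 = 253171 → 5586614/253171
APPEND 29: p_5 = 29·5586614 + 142881 = 162154687, q_5 = 29·253171 + 6475 = 7348434 → 162154687/7348434
APPEND 13: p_6 = 13·162154687 + 5586614 = 2113597545, q_6 = 13·7348434 + 253171 = 95782813 → 2113597545/95782813

22/1
331/15
14255/646
5586614/253171
162154687/7348434
2113597545/95782813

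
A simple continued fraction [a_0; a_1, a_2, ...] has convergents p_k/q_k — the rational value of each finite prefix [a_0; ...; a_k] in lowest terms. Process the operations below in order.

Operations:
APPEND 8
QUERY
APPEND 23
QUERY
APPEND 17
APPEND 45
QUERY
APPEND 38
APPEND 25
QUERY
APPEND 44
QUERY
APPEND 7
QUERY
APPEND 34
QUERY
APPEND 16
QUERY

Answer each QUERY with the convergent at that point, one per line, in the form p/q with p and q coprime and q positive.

8/1
185/23
142070/17663
135187395/16807313
5953647193/740193358
41810717746/5198160819
1427518050557/177477661204
22882099526658/2844840740083

APPEND 8: p_0 = 8·1 + 0 = 8, q_0 = 8·0 + 1 = 1 → 8/1
APPEND 23: p_1 = 23·8 + 1 = 185, q_1 = 23·1 + 0 = 23 → 185/23
APPEND 17: p_2 = 17·185 + 8 = 3153, q_2 = 17·23 + 1 = 392 → 3153/392
APPEND 45: p_3 = 45·3153 + 185 = 142070, q_3 = 45·392 + 23 = 17663 → 142070/17663
APPEND 38: p_4 = 38·142070 + 3153 = 5401813, q_4 = 38·17663 + 392 = 671586 → 5401813/671586
APPEND 25: p_5 = 25·5401813 + 142070 = 135187395, q_5 = 25·671586 + 17663 = 16807313 → 135187395/16807313
APPEND 44: p_6 = 44·135187395 + 5401813 = 5953647193, q_6 = 44·16807313 + 671586 = 740193358 → 5953647193/740193358
APPEND 7: p_7 = 7·5953647193 + 135187395 = 41810717746, q_7 = 7·740193358 + 16807313 = 5198160819 → 41810717746/5198160819
APPEND 34: p_8 = 34·41810717746 + 5953647193 = 1427518050557, q_8 = 34·5198160819 + 740193358 = 177477661204 → 1427518050557/177477661204
APPEND 16: p_9 = 16·1427518050557 + 41810717746 = 22882099526658, q_9 = 16·177477661204 + 5198160819 = 2844840740083 → 22882099526658/2844840740083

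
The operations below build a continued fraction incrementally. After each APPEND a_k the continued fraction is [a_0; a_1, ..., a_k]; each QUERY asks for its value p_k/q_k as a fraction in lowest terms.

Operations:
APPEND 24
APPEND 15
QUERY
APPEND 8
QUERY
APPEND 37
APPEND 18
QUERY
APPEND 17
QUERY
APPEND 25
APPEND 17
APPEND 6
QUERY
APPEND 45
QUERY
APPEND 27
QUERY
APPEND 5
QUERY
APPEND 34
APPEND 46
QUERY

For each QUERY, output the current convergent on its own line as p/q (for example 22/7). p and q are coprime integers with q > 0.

361/15
2912/121
1948802/80977
33237739/1381101
85987330965/3572962312
3883622299873/161373029675
104943789427536/4360644763537
528602569437553/21964596847360
832090435483437101/34575183725241102

APPEND 24: p_0 = 24·1 + 0 = 24, q_0 = 24·0 + 1 = 1 → 24/1
APPEND 15: p_1 = 15·24 + 1 = 361, q_1 = 15·1 + 0 = 15 → 361/15
APPEND 8: p_2 = 8·361 + 24 = 2912, q_2 = 8·15 + 1 = 121 → 2912/121
APPEND 37: p_3 = 37·2912 + 361 = 108105, q_3 = 37·121 + 15 = 4492 → 108105/4492
APPEND 18: p_4 = 18·108105 + 2912 = 1948802, q_4 = 18·4492 + 121 = 80977 → 1948802/80977
APPEND 17: p_5 = 17·1948802 + 108105 = 33237739, q_5 = 17·80977 + 4492 = 1381101 → 33237739/1381101
APPEND 25: p_6 = 25·33237739 + 1948802 = 832892277, q_6 = 25·1381101 + 80977 = 34608502 → 832892277/34608502
APPEND 17: p_7 = 17·832892277 + 33237739 = 14192406448, q_7 = 17·34608502 + 1381101 = 589725635 → 14192406448/589725635
APPEND 6: p_8 = 6·14192406448 + 832892277 = 85987330965, q_8 = 6·589725635 + 34608502 = 3572962312 → 85987330965/3572962312
APPEND 45: p_9 = 45·85987330965 + 14192406448 = 3883622299873, q_9 = 45·3572962312 + 589725635 = 161373029675 → 3883622299873/161373029675
APPEND 27: p_10 = 27·3883622299873 + 85987330965 = 104943789427536, q_10 = 27·161373029675 + 3572962312 = 4360644763537 → 104943789427536/4360644763537
APPEND 5: p_11 = 5·104943789427536 + 3883622299873 = 528602569437553, q_11 = 5·4360644763537 + 161373029675 = 21964596847360 → 528602569437553/21964596847360
APPEND 34: p_12 = 34·528602569437553 + 104943789427536 = 18077431150304338, q_12 = 34·21964596847360 + 4360644763537 = 751156937573777 → 18077431150304338/751156937573777
APPEND 46: p_13 = 46·18077431150304338 + 528602569437553 = 832090435483437101, q_13 = 46·751156937573777 + 21964596847360 = 34575183725241102 → 832090435483437101/34575183725241102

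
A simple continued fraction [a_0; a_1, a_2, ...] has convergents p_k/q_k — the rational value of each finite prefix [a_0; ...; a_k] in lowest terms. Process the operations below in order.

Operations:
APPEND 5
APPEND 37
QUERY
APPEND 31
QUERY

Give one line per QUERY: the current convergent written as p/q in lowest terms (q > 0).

186/37
5771/1148

APPEND 5: p_0 = 5·1 + 0 = 5, q_0 = 5·0 + 1 = 1 → 5/1
APPEND 37: p_1 = 37·5 + 1 = 186, q_1 = 37·1 + 0 = 37 → 186/37
APPEND 31: p_2 = 31·186 + 5 = 5771, q_2 = 31·37 + 1 = 1148 → 5771/1148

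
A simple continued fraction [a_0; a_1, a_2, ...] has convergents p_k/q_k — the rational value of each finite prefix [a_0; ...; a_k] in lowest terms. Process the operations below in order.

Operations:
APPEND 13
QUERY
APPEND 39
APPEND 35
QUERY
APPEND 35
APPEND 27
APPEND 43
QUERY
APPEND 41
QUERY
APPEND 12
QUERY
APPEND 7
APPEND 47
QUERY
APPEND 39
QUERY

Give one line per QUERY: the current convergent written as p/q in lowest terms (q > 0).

APPEND 13: p_0 = 13·1 + 0 = 13, q_0 = 13·0 + 1 = 1 → 13/1
APPEND 39: p_1 = 39·13 + 1 = 508, q_1 = 39·1 + 0 = 39 → 508/39
APPEND 35: p_2 = 35·508 + 13 = 17793, q_2 = 35·39 + 1 = 1366 → 17793/1366
APPEND 35: p_3 = 35·17793 + 508 = 623263, q_3 = 35·1366 + 39 = 47849 → 623263/47849
APPEND 27: p_4 = 27·623263 + 17793 = 16845894, q_4 = 27·47849 + 1366 = 1293289 → 16845894/1293289
APPEND 43: p_5 = 43·16845894 + 623263 = 724996705, q_5 = 43·1293289 + 47849 = 55659276 → 724996705/55659276
APPEND 41: p_6 = 41·724996705 + 16845894 = 29741710799, q_6 = 41·55659276 + 1293289 = 2283323605 → 29741710799/2283323605
APPEND 12: p_7 = 12·29741710799 + 724996705 = 357625526293, q_7 = 12·2283323605 + 55659276 = 27455542536 → 357625526293/27455542536
APPEND 7: p_8 = 7·357625526293 + 29741710799 = 2533120394850, q_8 = 7·27455542536 + 2283323605 = 194472121357 → 2533120394850/194472121357
APPEND 47: p_9 = 47·2533120394850 + 357625526293 = 119414284084243, q_9 = 47·194472121357 + 27455542536 = 9167645246315 → 119414284084243/9167645246315
APPEND 39: p_10 = 39·119414284084243 + 2533120394850 = 4659690199680327, q_10 = 39·9167645246315 + 194472121357 = 357732636727642 → 4659690199680327/357732636727642

13/1
17793/1366
724996705/55659276
29741710799/2283323605
357625526293/27455542536
119414284084243/9167645246315
4659690199680327/357732636727642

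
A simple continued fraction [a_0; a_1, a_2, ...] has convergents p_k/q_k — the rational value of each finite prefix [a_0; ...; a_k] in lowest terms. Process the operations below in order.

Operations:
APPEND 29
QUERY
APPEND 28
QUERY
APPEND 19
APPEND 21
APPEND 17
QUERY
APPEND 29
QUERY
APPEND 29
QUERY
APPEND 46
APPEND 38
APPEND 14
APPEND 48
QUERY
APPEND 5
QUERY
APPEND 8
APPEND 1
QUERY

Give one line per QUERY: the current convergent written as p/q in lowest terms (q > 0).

29/1
813/28
5554229/191290
161398450/5558631
4686109279/161391589
5530393732171415/190469103277347
27767014319063353/956307737598406
255433522603741592/8797238741663001

APPEND 29: p_0 = 29·1 + 0 = 29, q_0 = 29·0 + 1 = 1 → 29/1
APPEND 28: p_1 = 28·29 + 1 = 813, q_1 = 28·1 + 0 = 28 → 813/28
APPEND 19: p_2 = 19·813 + 29 = 15476, q_2 = 19·28 + 1 = 533 → 15476/533
APPEND 21: p_3 = 21·15476 + 813 = 325809, q_3 = 21·533 + 28 = 11221 → 325809/11221
APPEND 17: p_4 = 17·325809 + 15476 = 5554229, q_4 = 17·11221 + 533 = 191290 → 5554229/191290
APPEND 29: p_5 = 29·5554229 + 325809 = 161398450, q_5 = 29·191290 + 11221 = 5558631 → 161398450/5558631
APPEND 29: p_6 = 29·161398450 + 5554229 = 4686109279, q_6 = 29·5558631 + 191290 = 161391589 → 4686109279/161391589
APPEND 46: p_7 = 46·4686109279 + 161398450 = 215722425284, q_7 = 46·161391589 + 5558631 = 7429571725 → 215722425284/7429571725
APPEND 38: p_8 = 38·215722425284 + 4686109279 = 8202138270071, q_8 = 38·7429571725 + 161391589 = 282485117139 → 8202138270071/282485117139
APPEND 14: p_9 = 14·8202138270071 + 215722425284 = 115045658206278, q_9 = 14·282485117139 + 7429571725 = 3962221211671 → 115045658206278/3962221211671
APPEND 48: p_10 = 48·115045658206278 + 8202138270071 = 5530393732171415, q_10 = 48·3962221211671 + 282485117139 = 190469103277347 → 5530393732171415/190469103277347
APPEND 5: p_11 = 5·5530393732171415 + 115045658206278 = 27767014319063353, q_11 = 5·190469103277347 + 3962221211671 = 956307737598406 → 27767014319063353/956307737598406
APPEND 8: p_12 = 8·27767014319063353 + 5530393732171415 = 227666508284678239, q_12 = 8·956307737598406 + 190469103277347 = 7840931004064595 → 227666508284678239/7840931004064595
APPEND 1: p_13 = 1·227666508284678239 + 27767014319063353 = 255433522603741592, q_13 = 1·7840931004064595 + 956307737598406 = 8797238741663001 → 255433522603741592/8797238741663001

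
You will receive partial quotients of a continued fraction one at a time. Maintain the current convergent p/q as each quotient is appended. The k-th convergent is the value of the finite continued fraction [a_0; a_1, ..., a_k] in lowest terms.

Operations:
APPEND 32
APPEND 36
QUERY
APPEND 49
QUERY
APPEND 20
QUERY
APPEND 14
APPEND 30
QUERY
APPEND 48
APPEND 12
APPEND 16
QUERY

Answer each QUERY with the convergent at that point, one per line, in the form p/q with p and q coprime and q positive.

1153/36
56529/1765
1131733/35336
478155463/14929406
4440351549303/138640706197

APPEND 32: p_0 = 32·1 + 0 = 32, q_0 = 32·0 + 1 = 1 → 32/1
APPEND 36: p_1 = 36·32 + 1 = 1153, q_1 = 36·1 + 0 = 36 → 1153/36
APPEND 49: p_2 = 49·1153 + 32 = 56529, q_2 = 49·36 + 1 = 1765 → 56529/1765
APPEND 20: p_3 = 20·56529 + 1153 = 1131733, q_3 = 20·1765 + 36 = 35336 → 1131733/35336
APPEND 14: p_4 = 14·1131733 + 56529 = 15900791, q_4 = 14·35336 + 1765 = 496469 → 15900791/496469
APPEND 30: p_5 = 30·15900791 + 1131733 = 478155463, q_5 = 30·496469 + 35336 = 14929406 → 478155463/14929406
APPEND 48: p_6 = 48·478155463 + 15900791 = 22967363015, q_6 = 48·14929406 + 496469 = 717107957 → 22967363015/717107957
APPEND 12: p_7 = 12·22967363015 + 478155463 = 276086511643, q_7 = 12·717107957 + 14929406 = 8620224890 → 276086511643/8620224890
APPEND 16: p_8 = 16·276086511643 + 22967363015 = 4440351549303, q_8 = 16·8620224890 + 717107957 = 138640706197 → 4440351549303/138640706197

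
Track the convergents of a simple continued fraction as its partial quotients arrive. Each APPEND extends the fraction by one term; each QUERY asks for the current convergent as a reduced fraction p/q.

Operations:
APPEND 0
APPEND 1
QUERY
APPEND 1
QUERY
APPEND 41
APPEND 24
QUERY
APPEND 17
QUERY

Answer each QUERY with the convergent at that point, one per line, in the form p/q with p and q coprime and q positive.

APPEND 0: p_0 = 0·1 + 0 = 0, q_0 = 0·0 + 1 = 1 → 0/1
APPEND 1: p_1 = 1·0 + 1 = 1, q_1 = 1·1 + 0 = 1 → 1/1
APPEND 1: p_2 = 1·1 + 0 = 1, q_2 = 1·1 + 1 = 2 → 1/2
APPEND 41: p_3 = 41·1 + 1 = 42, q_3 = 41·2 + 1 = 83 → 42/83
APPEND 24: p_4 = 24·42 + 1 = 1009, q_4 = 24·83 + 2 = 1994 → 1009/1994
APPEND 17: p_5 = 17·1009 + 42 = 17195, q_5 = 17·1994 + 83 = 33981 → 17195/33981

1/1
1/2
1009/1994
17195/33981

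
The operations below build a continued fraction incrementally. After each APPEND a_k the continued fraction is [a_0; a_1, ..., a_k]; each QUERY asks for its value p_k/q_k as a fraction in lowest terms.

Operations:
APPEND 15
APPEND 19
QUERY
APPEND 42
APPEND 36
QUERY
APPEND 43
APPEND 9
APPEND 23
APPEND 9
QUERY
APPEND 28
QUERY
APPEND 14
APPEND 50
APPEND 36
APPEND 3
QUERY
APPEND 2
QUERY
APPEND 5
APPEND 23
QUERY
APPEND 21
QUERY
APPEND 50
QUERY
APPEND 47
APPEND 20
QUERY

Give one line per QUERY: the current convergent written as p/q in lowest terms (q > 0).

APPEND 15: p_0 = 15·1 + 0 = 15, q_0 = 15·0 + 1 = 1 → 15/1
APPEND 19: p_1 = 19·15 + 1 = 286, q_1 = 19·1 + 0 = 19 → 286/19
APPEND 42: p_2 = 42·286 + 15 = 12027, q_2 = 42·19 + 1 = 799 → 12027/799
APPEND 36: p_3 = 36·12027 + 286 = 433258, q_3 = 36·799 + 19 = 28783 → 433258/28783
APPEND 43: p_4 = 43·433258 + 12027 = 18642121, q_4 = 43·28783 + 799 = 1238468 → 18642121/1238468
APPEND 9: p_5 = 9·18642121 + 433258 = 168212347, q_5 = 9·1238468 + 28783 = 11174995 → 168212347/11174995
APPEND 23: p_6 = 23·168212347 + 18642121 = 3887526102, q_6 = 23·11174995 + 1238468 = 258263353 → 3887526102/258263353
APPEND 9: p_7 = 9·3887526102 + 168212347 = 35155947265, q_7 = 9·258263353 + 11174995 = 2335545172 → 35155947265/2335545172
APPEND 28: p_8 = 28·35155947265 + 3887526102 = 988254049522, q_8 = 28·2335545172 + 258263353 = 65653528169 → 988254049522/65653528169
APPEND 14: p_9 = 14·988254049522 + 35155947265 = 13870712640573, q_9 = 14·65653528169 + 2335545172 = 921484939538 → 13870712640573/921484939538
APPEND 50: p_10 = 50·13870712640573 + 988254049522 = 694523886078172, q_10 = 50·921484939538 + 65653528169 = 46139900505069 → 694523886078172/46139900505069
APPEND 36: p_11 = 36·694523886078172 + 13870712640573 = 25016730611454765, q_11 = 36·46139900505069 + 921484939538 = 1661957903122022 → 25016730611454765/1661957903122022
APPEND 3: p_12 = 3·25016730611454765 + 694523886078172 = 75744715720442467, q_12 = 3·1661957903122022 + 46139900505069 = 5032013609871135 → 75744715720442467/5032013609871135
APPEND 2: p_13 = 2·75744715720442467 + 25016730611454765 = 176506162052339699, q_13 = 2·5032013609871135 + 1661957903122022 = 11725985122864292 → 176506162052339699/11725985122864292
APPEND 5: p_14 = 5·176506162052339699 + 75744715720442467 = 958275525982140962, q_14 = 5·11725985122864292 + 5032013609871135 = 63661939224192595 → 958275525982140962/63661939224192595
APPEND 23: p_15 = 23·958275525982140962 + 176506162052339699 = 22216843259641581825, q_15 = 23·63661939224192595 + 11725985122864292 = 1475950587279293977 → 22216843259641581825/1475950587279293977
APPEND 21: p_16 = 21·22216843259641581825 + 958275525982140962 = 467511983978455359287, q_16 = 21·1475950587279293977 + 63661939224192595 = 31058624272089366112 → 467511983978455359287/31058624272089366112
APPEND 50: p_17 = 50·467511983978455359287 + 22216843259641581825 = 23397816042182409546175, q_17 = 50·31058624272089366112 + 1475950587279293977 = 1554407164191747599577 → 23397816042182409546175/1554407164191747599577
APPEND 47: p_18 = 47·23397816042182409546175 + 467511983978455359287 = 1100164865966551704029512, q_18 = 47·1554407164191747599577 + 31058624272089366112 = 73088195341284226546231 → 1100164865966551704029512/73088195341284226546231
APPEND 20: p_19 = 20·1100164865966551704029512 + 23397816042182409546175 = 22026695135373216490136415, q_19 = 20·73088195341284226546231 + 1554407164191747599577 = 1463318313989876278524197 → 22026695135373216490136415/1463318313989876278524197

286/19
433258/28783
35155947265/2335545172
988254049522/65653528169
75744715720442467/5032013609871135
176506162052339699/11725985122864292
22216843259641581825/1475950587279293977
467511983978455359287/31058624272089366112
23397816042182409546175/1554407164191747599577
22026695135373216490136415/1463318313989876278524197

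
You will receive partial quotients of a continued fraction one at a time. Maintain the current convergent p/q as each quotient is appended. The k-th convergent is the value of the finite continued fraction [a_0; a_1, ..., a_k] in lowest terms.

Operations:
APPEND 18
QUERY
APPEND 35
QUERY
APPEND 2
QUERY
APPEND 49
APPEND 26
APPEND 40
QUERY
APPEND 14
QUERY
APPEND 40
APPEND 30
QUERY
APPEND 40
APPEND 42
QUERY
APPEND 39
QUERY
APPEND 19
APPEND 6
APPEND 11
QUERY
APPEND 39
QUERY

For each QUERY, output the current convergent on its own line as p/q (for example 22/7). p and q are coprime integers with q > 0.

18/1
631/35
1280/71
65999591/3660914
925642680/51344231
1113676846410/61774248851
1873648630500432/103928924384999
73116880755080039/4055701078399155
94007609347766299020/5214483422598309953
3674716447741502868857/203831882678896300986

APPEND 18: p_0 = 18·1 + 0 = 18, q_0 = 18·0 + 1 = 1 → 18/1
APPEND 35: p_1 = 35·18 + 1 = 631, q_1 = 35·1 + 0 = 35 → 631/35
APPEND 2: p_2 = 2·631 + 18 = 1280, q_2 = 2·35 + 1 = 71 → 1280/71
APPEND 49: p_3 = 49·1280 + 631 = 63351, q_3 = 49·71 + 35 = 3514 → 63351/3514
APPEND 26: p_4 = 26·63351 + 1280 = 1648406, q_4 = 26·3514 + 71 = 91435 → 1648406/91435
APPEND 40: p_5 = 40·1648406 + 63351 = 65999591, q_5 = 40·91435 + 3514 = 3660914 → 65999591/3660914
APPEND 14: p_6 = 14·65999591 + 1648406 = 925642680, q_6 = 14·3660914 + 91435 = 51344231 → 925642680/51344231
APPEND 40: p_7 = 40·925642680 + 65999591 = 37091706791, q_7 = 40·51344231 + 3660914 = 2057430154 → 37091706791/2057430154
APPEND 30: p_8 = 30·37091706791 + 925642680 = 1113676846410, q_8 = 30·2057430154 + 51344231 = 61774248851 → 1113676846410/61774248851
APPEND 40: p_9 = 40·1113676846410 + 37091706791 = 44584165563191, q_9 = 40·61774248851 + 2057430154 = 2473027384194 → 44584165563191/2473027384194
APPEND 42: p_10 = 42·44584165563191 + 1113676846410 = 1873648630500432, q_10 = 42·2473027384194 + 61774248851 = 103928924384999 → 1873648630500432/103928924384999
APPEND 39: p_11 = 39·1873648630500432 + 44584165563191 = 73116880755080039, q_11 = 39·103928924384999 + 2473027384194 = 4055701078399155 → 73116880755080039/4055701078399155
APPEND 19: p_12 = 19·73116880755080039 + 1873648630500432 = 1391094382977021173, q_12 = 19·4055701078399155 + 103928924384999 = 77162249413968944 → 1391094382977021173/77162249413968944
APPEND 6: p_13 = 6·1391094382977021173 + 73116880755080039 = 8419683178617207077, q_13 = 6·77162249413968944 + 4055701078399155 = 467029197562212819 → 8419683178617207077/467029197562212819
APPEND 11: p_14 = 11·8419683178617207077 + 1391094382977021173 = 94007609347766299020, q_14 = 11·467029197562212819 + 77162249413968944 = 5214483422598309953 → 94007609347766299020/5214483422598309953
APPEND 39: p_15 = 39·94007609347766299020 + 8419683178617207077 = 3674716447741502868857, q_15 = 39·5214483422598309953 + 467029197562212819 = 203831882678896300986 → 3674716447741502868857/203831882678896300986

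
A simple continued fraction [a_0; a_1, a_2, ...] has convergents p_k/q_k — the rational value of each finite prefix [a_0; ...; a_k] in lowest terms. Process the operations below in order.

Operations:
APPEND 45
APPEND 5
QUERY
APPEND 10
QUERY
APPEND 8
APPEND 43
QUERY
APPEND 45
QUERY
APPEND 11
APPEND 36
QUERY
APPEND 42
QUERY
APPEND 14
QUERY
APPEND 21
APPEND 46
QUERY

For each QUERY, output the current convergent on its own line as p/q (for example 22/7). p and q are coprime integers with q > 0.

226/5
2305/51
804943/17810
36241101/801863
14416695045/318980771
605900648944/13406030685
8497025780261/188003410361
8244495359363811/182415975230597

APPEND 45: p_0 = 45·1 + 0 = 45, q_0 = 45·0 + 1 = 1 → 45/1
APPEND 5: p_1 = 5·45 + 1 = 226, q_1 = 5·1 + 0 = 5 → 226/5
APPEND 10: p_2 = 10·226 + 45 = 2305, q_2 = 10·5 + 1 = 51 → 2305/51
APPEND 8: p_3 = 8·2305 + 226 = 18666, q_3 = 8·51 + 5 = 413 → 18666/413
APPEND 43: p_4 = 43·18666 + 2305 = 804943, q_4 = 43·413 + 51 = 17810 → 804943/17810
APPEND 45: p_5 = 45·804943 + 18666 = 36241101, q_5 = 45·17810 + 413 = 801863 → 36241101/801863
APPEND 11: p_6 = 11·36241101 + 804943 = 399457054, q_6 = 11·801863 + 17810 = 8838303 → 399457054/8838303
APPEND 36: p_7 = 36·399457054 + 36241101 = 14416695045, q_7 = 36·8838303 + 801863 = 318980771 → 14416695045/318980771
APPEND 42: p_8 = 42·14416695045 + 399457054 = 605900648944, q_8 = 42·318980771 + 8838303 = 13406030685 → 605900648944/13406030685
APPEND 14: p_9 = 14·605900648944 + 14416695045 = 8497025780261, q_9 = 14·13406030685 + 318980771 = 188003410361 → 8497025780261/188003410361
APPEND 21: p_10 = 21·8497025780261 + 605900648944 = 179043442034425, q_10 = 21·188003410361 + 13406030685 = 3961477648266 → 179043442034425/3961477648266
APPEND 46: p_11 = 46·179043442034425 + 8497025780261 = 8244495359363811, q_11 = 46·3961477648266 + 188003410361 = 182415975230597 → 8244495359363811/182415975230597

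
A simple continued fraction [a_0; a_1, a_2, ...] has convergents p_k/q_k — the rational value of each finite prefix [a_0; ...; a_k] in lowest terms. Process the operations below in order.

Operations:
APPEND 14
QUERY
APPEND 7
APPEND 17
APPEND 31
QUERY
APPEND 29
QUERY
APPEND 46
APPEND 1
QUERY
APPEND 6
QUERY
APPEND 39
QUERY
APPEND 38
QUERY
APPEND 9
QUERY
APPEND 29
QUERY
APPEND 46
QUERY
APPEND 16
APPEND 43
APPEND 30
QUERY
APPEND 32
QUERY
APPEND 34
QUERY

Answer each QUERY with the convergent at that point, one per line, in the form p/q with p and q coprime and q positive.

APPEND 14: p_0 = 14·1 + 0 = 14, q_0 = 14·0 + 1 = 1 → 14/1
APPEND 7: p_1 = 7·14 + 1 = 99, q_1 = 7·1 + 0 = 7 → 99/7
APPEND 17: p_2 = 17·99 + 14 = 1697, q_2 = 17·7 + 1 = 120 → 1697/120
APPEND 31: p_3 = 31·1697 + 99 = 52706, q_3 = 31·120 + 7 = 3727 → 52706/3727
APPEND 29: p_4 = 29·52706 + 1697 = 1530171, q_4 = 29·3727 + 120 = 108203 → 1530171/108203
APPEND 46: p_5 = 46·1530171 + 52706 = 70440572, q_5 = 46·108203 + 3727 = 4981065 → 70440572/4981065
APPEND 1: p_6 = 1·70440572 + 1530171 = 71970743, q_6 = 1·4981065 + 108203 = 5089268 → 71970743/5089268
APPEND 6: p_7 = 6·71970743 + 70440572 = 502265030, q_7 = 6·5089268 + 4981065 = 35516673 → 502265030/35516673
APPEND 39: p_8 = 39·502265030 + 71970743 = 19660306913, q_8 = 39·35516673 + 5089268 = 1390239515 → 19660306913/1390239515
APPEND 38: p_9 = 38·19660306913 + 502265030 = 747593927724, q_9 = 38·1390239515 + 35516673 = 52864618243 → 747593927724/52864618243
APPEND 9: p_10 = 9·747593927724 + 19660306913 = 6748005656429, q_10 = 9·52864618243 + 1390239515 = 477171803702 → 6748005656429/477171803702
APPEND 29: p_11 = 29·6748005656429 + 747593927724 = 196439757964165, q_11 = 29·477171803702 + 52864618243 = 13890846925601 → 196439757964165/13890846925601
APPEND 46: p_12 = 46·196439757964165 + 6748005656429 = 9042976872008019, q_12 = 46·13890846925601 + 477171803702 = 639456130381348 → 9042976872008019/639456130381348
APPEND 16: p_13 = 16·9042976872008019 + 196439757964165 = 144884069710092469, q_13 = 16·639456130381348 + 13890846925601 = 10245188933027169 → 144884069710092469/10245188933027169
APPEND 43: p_14 = 43·144884069710092469 + 9042976872008019 = 6239057974405984186, q_14 = 43·10245188933027169 + 639456130381348 = 441182580250549615 → 6239057974405984186/441182580250549615
APPEND 30: p_15 = 30·6239057974405984186 + 144884069710092469 = 187316623301889618049, q_15 = 30·441182580250549615 + 10245188933027169 = 13245722596449515619 → 187316623301889618049/13245722596449515619
APPEND 32: p_16 = 32·187316623301889618049 + 6239057974405984186 = 6000371003634873761754, q_16 = 32·13245722596449515619 + 441182580250549615 = 424304305666635049423 → 6000371003634873761754/424304305666635049423
APPEND 34: p_17 = 34·6000371003634873761754 + 187316623301889618049 = 204199930746887597517685, q_17 = 34·424304305666635049423 + 13245722596449515619 = 14439592115262041196001 → 204199930746887597517685/14439592115262041196001

14/1
52706/3727
1530171/108203
71970743/5089268
502265030/35516673
19660306913/1390239515
747593927724/52864618243
6748005656429/477171803702
196439757964165/13890846925601
9042976872008019/639456130381348
187316623301889618049/13245722596449515619
6000371003634873761754/424304305666635049423
204199930746887597517685/14439592115262041196001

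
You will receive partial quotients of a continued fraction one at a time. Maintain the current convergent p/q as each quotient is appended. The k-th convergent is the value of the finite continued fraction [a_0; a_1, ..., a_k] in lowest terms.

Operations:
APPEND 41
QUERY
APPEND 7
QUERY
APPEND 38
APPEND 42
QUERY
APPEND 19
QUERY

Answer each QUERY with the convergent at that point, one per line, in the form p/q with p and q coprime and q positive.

APPEND 41: p_0 = 41·1 + 0 = 41, q_0 = 41·0 + 1 = 1 → 41/1
APPEND 7: p_1 = 7·41 + 1 = 288, q_1 = 7·1 + 0 = 7 → 288/7
APPEND 38: p_2 = 38·288 + 41 = 10985, q_2 = 38·7 + 1 = 267 → 10985/267
APPEND 42: p_3 = 42·10985 + 288 = 461658, q_3 = 42·267 + 7 = 11221 → 461658/11221
APPEND 19: p_4 = 19·461658 + 10985 = 8782487, q_4 = 19·11221 + 267 = 213466 → 8782487/213466

41/1
288/7
461658/11221
8782487/213466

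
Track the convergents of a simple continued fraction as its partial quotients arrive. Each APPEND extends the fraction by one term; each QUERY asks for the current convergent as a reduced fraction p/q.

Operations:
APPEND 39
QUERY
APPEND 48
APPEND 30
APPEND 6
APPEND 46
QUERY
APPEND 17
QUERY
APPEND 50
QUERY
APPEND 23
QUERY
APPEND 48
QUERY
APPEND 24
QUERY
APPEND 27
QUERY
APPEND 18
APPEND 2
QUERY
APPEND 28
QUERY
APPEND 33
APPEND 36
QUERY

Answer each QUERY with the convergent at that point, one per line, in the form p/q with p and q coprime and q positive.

39/1
15661591/401365
266586294/6831899
13344976291/341996315
307201040987/7872747144
14758994943667/378233859227
354523079688995/9085485368592
9586882146546532/245686338811211
355423685581599674/9108565506751991
10124781598002317443/259471273773026138
12051160572705693027991/308839252874371149758

APPEND 39: p_0 = 39·1 + 0 = 39, q_0 = 39·0 + 1 = 1 → 39/1
APPEND 48: p_1 = 48·39 + 1 = 1873, q_1 = 48·1 + 0 = 48 → 1873/48
APPEND 30: p_2 = 30·1873 + 39 = 56229, q_2 = 30·48 + 1 = 1441 → 56229/1441
APPEND 6: p_3 = 6·56229 + 1873 = 339247, q_3 = 6·1441 + 48 = 8694 → 339247/8694
APPEND 46: p_4 = 46·339247 + 56229 = 15661591, q_4 = 46·8694 + 1441 = 401365 → 15661591/401365
APPEND 17: p_5 = 17·15661591 + 339247 = 266586294, q_5 = 17·401365 + 8694 = 6831899 → 266586294/6831899
APPEND 50: p_6 = 50·266586294 + 15661591 = 13344976291, q_6 = 50·6831899 + 401365 = 341996315 → 13344976291/341996315
APPEND 23: p_7 = 23·13344976291 + 266586294 = 307201040987, q_7 = 23·341996315 + 6831899 = 7872747144 → 307201040987/7872747144
APPEND 48: p_8 = 48·307201040987 + 13344976291 = 14758994943667, q_8 = 48·7872747144 + 341996315 = 378233859227 → 14758994943667/378233859227
APPEND 24: p_9 = 24·14758994943667 + 307201040987 = 354523079688995, q_9 = 24·378233859227 + 7872747144 = 9085485368592 → 354523079688995/9085485368592
APPEND 27: p_10 = 27·354523079688995 + 14758994943667 = 9586882146546532, q_10 = 27·9085485368592 + 378233859227 = 245686338811211 → 9586882146546532/245686338811211
APPEND 18: p_11 = 18·9586882146546532 + 354523079688995 = 172918401717526571, q_11 = 18·245686338811211 + 9085485368592 = 4431439583970390 → 172918401717526571/4431439583970390
APPEND 2: p_12 = 2·172918401717526571 + 9586882146546532 = 355423685581599674, q_12 = 2·4431439583970390 + 245686338811211 = 9108565506751991 → 355423685581599674/9108565506751991
APPEND 28: p_13 = 28·355423685581599674 + 172918401717526571 = 10124781598002317443, q_13 = 28·9108565506751991 + 4431439583970390 = 259471273773026138 → 10124781598002317443/259471273773026138
APPEND 33: p_14 = 33·10124781598002317443 + 355423685581599674 = 334473216419658075293, q_14 = 33·259471273773026138 + 9108565506751991 = 8571660600016614545 → 334473216419658075293/8571660600016614545
APPEND 36: p_15 = 36·334473216419658075293 + 10124781598002317443 = 12051160572705693027991, q_15 = 36·8571660600016614545 + 259471273773026138 = 308839252874371149758 → 12051160572705693027991/308839252874371149758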